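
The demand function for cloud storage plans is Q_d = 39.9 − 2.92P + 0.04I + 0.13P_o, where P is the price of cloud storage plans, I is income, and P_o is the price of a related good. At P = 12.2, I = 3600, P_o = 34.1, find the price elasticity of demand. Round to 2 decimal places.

Evaluating quantity at (P, I, P_o) gives Q_d = 39.9 − 2.92(12.2) + 0.04(3600) + 0.13(34.1) = 39.9 − 35.624 + 144 + 4.433 = 152.709.
∂Q_d/∂P = −2.92, so E_p = (−2.92)·(12.2/152.709) ≈ -0.23.
|E_p| < 1: demand is inelastic.

-0.23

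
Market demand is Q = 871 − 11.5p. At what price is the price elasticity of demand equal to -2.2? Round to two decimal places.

52.07

Set −bp/(a − bp) = −2.2 ⇒ bp = 2.2(a − bp) ⇒ bp(1+2.2) = 2.2·a.
p = 2.2·871/(11.5·3.2) ≈ 52.07.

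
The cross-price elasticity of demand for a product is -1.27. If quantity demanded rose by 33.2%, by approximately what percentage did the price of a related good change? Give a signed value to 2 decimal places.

-26.14

%ΔQ ≈ E × %ΔP_y ⇒ %ΔP_y = %ΔQ / E = (33.2%)/(-1.27) ≈ -26.14%.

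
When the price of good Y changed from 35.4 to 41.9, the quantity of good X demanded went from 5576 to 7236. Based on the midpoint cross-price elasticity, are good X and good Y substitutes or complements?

%ΔQ_x = (7236 − 5576)/[(5576+7236)/2] = 1660/6406 ≈ 0.2591.
%ΔP_y = (41.9 − 35.4)/[(35.4+41.9)/2] ≈ 0.1682.
E_xy = 0.2591/0.1682 ≈ 1.541.
E_xy > 0, so the goods are substitutes.

substitutes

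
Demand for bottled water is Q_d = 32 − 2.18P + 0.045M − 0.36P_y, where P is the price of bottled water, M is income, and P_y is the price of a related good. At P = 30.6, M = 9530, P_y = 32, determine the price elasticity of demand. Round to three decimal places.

-0.174

Evaluating quantity at (P, M, P_y) gives Q_d = 32 − 2.18(30.6) + 0.045(9530) − 0.36(32) = 32 − 66.708 + 428.85 − 11.52 = 382.622.
∂Q_d/∂P = −2.18, so E_p = (−2.18)·(30.6/382.622) ≈ -0.174.
|E_p| < 1: demand is inelastic.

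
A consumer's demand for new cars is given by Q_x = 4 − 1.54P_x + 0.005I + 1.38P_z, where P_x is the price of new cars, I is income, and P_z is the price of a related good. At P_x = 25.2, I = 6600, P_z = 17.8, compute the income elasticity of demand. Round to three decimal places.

1.450

First evaluate Q_x: 4 − 1.54(25.2) + 0.005(6600) + 1.38(17.8) = 4 − 38.808 + 33 + 24.564 = 22.756.
∂Q_x/∂I = +0.005, so E_I = 0.005·(6600/22.756) ≈ 1.450.
E_I > 1: normal good (luxury).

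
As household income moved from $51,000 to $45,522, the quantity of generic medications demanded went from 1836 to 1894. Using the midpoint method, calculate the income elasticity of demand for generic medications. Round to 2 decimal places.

%ΔQ = (1894 − 1836)/[(1836+1894)/2] = 58/1865 ≈ 0.0311.
%ΔM = (45,522 − 51,000)/[(51,000+45,522)/2] = -5478/48261 ≈ -0.1135.
E_I = %ΔQ/%ΔM ≈ -0.27.
E_I < 0: inferior good.

-0.27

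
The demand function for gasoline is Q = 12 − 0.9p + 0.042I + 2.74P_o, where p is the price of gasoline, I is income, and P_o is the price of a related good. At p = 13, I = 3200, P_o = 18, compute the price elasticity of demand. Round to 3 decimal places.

-0.064

Substituting, Q = 12 − 0.9(13) + 0.042(3200) + 2.74(18) = 12 − 11.7 + 134.4 + 49.32 = 184.02.
∂Q/∂p = −0.9, so E_p = (−0.9)·(13/184.02) ≈ -0.064.
|E_p| < 1: demand is inelastic.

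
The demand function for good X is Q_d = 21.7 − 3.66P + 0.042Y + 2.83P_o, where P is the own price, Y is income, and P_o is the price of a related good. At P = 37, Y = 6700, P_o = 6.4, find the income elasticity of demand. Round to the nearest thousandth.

At the given point, Q_d = 21.7 − 3.66(37) + 0.042(6700) + 2.83(6.4) = 21.7 − 135.42 + 281.4 + 18.112 = 185.792.
∂Q_d/∂Y = +0.042, so E_I = 0.042·(6700/185.792) ≈ 1.515.
E_I > 1: normal good (luxury).

1.515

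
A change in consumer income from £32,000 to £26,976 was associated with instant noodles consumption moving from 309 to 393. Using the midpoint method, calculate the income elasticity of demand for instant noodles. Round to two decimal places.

-1.40

%ΔQ = (393 − 309)/[(309+393)/2] = 84/351 ≈ 0.2393.
%ΔI = (26,976 − 32,000)/[(32,000+26,976)/2] = -5024/29488 ≈ -0.1704.
E_I = %ΔQ/%ΔI ≈ -1.40.
E_I < 0: inferior good.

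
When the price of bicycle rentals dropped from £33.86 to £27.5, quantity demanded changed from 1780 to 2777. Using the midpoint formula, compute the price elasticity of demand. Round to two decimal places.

%Δq = (2777 − 1780)/[(1780 + 2777)/2] = 997/2278.5 ≈ 0.4376.
%Δp = (27.5 − 33.86)/[(33.86 + 27.5)/2] = -6.36/30.68 ≈ -0.2073.
Arc elasticity E = %Δq/%Δp ≈ 0.4376/-0.2073 ≈ -2.11.
|E| > 1: demand is elastic over this range.

-2.11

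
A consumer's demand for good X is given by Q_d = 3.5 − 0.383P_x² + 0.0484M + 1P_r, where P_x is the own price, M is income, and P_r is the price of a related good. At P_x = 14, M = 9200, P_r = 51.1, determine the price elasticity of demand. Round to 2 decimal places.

-0.35

Q_d = 3.5 − 0.383(14)² + 0.0484(9200) + 1(51.1) = 3.5 − 75.068 + 445.28 + 51.1 = 424.812.
∂Q_d/∂P_x = −2·0.383·P_x = -10.724, so E_p = -10.724·(14/424.812) ≈ -0.35.
|E_p| < 1: demand is inelastic.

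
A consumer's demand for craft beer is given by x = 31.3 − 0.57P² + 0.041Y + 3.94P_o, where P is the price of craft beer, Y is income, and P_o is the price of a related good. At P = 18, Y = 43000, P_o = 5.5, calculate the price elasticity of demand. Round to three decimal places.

-0.226

Evaluating quantity at (P, Y, P_o) gives x = 31.3 − 0.57(18)² + 0.041(43000) + 3.94(5.5) = 31.3 − 184.68 + 1763 + 21.67 = 1631.29.
∂x/∂P = −2·0.57·P = -20.52, so E_p = -20.52·(18/1631.29) ≈ -0.226.
|E_p| < 1: demand is inelastic.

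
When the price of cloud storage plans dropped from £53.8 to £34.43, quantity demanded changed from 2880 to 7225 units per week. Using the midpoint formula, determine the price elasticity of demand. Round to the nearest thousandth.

-1.959

%ΔQ = (7225 − 2880)/[(2880 + 7225)/2] = 4345/5052.5 ≈ 0.8600.
%ΔP = (34.43 − 53.8)/[(53.8 + 34.43)/2] = -19.37/44.115 ≈ -0.4391.
Arc elasticity E = %ΔQ/%ΔP ≈ 0.8600/-0.4391 ≈ -1.959.
|E| > 1: demand is elastic over this range.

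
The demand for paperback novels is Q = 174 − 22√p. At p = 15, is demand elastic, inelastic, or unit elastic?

inelastic

At p = 15, Q = 88.7944.
dQ/dp = −22/(2√p) = −22/(2·3.873).
Point elasticity E = (dQ/dp)·(p/Q) = -2.8402 × 15/88.7944 ≈ -0.480.
|E| ≈ 0.480 < 1, so demand is inelastic.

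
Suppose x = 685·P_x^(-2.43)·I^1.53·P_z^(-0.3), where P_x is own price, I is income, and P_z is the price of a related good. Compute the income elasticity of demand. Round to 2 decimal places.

1.53

For a Cobb–Douglas (constant-elasticity) form x = A·I^α·…, the elasticity with respect to I equals the exponent α at every point.
Here the exponent on I is 1.53, so the income elasticity of demand is 1.53.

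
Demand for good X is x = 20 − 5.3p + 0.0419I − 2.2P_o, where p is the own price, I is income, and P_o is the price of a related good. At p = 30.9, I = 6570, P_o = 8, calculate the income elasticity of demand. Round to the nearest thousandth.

x = 20 − 5.3(30.9) + 0.0419(6570) − 2.2(8) = 20 − 163.77 + 275.283 − 17.6 = 113.913.
∂x/∂I = +0.0419, so E_I = 0.0419·(6570/113.913) ≈ 2.417.
E_I > 1: normal good (luxury).

2.417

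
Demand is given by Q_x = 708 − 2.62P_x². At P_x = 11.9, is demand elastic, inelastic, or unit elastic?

elastic

At P_x = 11.9, Q_x = 336.9818.
dQ_x/dP_x = −2·2.62·P_x = −62.356.
Point elasticity E = (dQ_x/dP_x)·(P_x/Q_x) = -62.356 × 11.9/336.9818 ≈ -2.202.
|E| ≈ 2.202 > 1, so demand is elastic.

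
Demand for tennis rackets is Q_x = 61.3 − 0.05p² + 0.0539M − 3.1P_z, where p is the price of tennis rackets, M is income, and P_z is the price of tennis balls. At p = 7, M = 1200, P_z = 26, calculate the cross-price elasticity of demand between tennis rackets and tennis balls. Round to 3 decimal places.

At the given point, Q_x = 61.3 − 0.05(7)² + 0.0539(1200) − 3.1(26) = 61.3 − 2.45 + 64.68 − 80.6 = 42.93.
∂Q_x/∂P_z = −3.1, so E_xy = -3.1·(26/42.93) ≈ -1.877.
E_xy < 0: the goods are complements.

-1.877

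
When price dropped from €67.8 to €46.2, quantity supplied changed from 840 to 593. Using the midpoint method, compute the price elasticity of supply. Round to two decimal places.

0.91

%ΔQ = (593 − 840)/[(840 + 593)/2] = -247/716.5 ≈ -0.3447.
%ΔP = (46.2 − 67.8)/[(67.8 + 46.2)/2] = -21.6/57 ≈ -0.3789.
Arc elasticity E = %ΔQ/%ΔP ≈ -0.3447/-0.3789 ≈ 0.91.
|E| < 1: supply is inelastic over this range.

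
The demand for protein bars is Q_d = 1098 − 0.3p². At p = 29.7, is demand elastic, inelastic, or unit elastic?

At p = 29.7, Q_d = 833.373.
dQ_d/dp = −2·0.3·p = −17.82.
Point elasticity E = (dQ_d/dp)·(p/Q_d) = -17.82 × 29.7/833.373 ≈ -0.635.
|E| ≈ 0.635 < 1, so demand is inelastic.

inelastic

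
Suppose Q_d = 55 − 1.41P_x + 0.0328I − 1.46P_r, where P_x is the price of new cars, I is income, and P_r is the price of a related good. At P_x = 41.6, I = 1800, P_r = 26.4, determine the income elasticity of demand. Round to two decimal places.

3.51

Substituting, Q_d = 55 − 1.41(41.6) + 0.0328(1800) − 1.46(26.4) = 55 − 58.656 + 59.04 − 38.544 = 16.84.
∂Q_d/∂I = +0.0328, so E_I = 0.0328·(1800/16.84) ≈ 3.51.
E_I > 1: normal good (luxury).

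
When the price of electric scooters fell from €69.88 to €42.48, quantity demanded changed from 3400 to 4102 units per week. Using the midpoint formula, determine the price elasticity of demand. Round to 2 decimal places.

%Δq = (4102 − 3400)/[(3400 + 4102)/2] = 702/3751 ≈ 0.1872.
%ΔP = (42.48 − 69.88)/[(69.88 + 42.48)/2] = -27.4/56.18 ≈ -0.4877.
Arc elasticity E = %Δq/%ΔP ≈ 0.1872/-0.4877 ≈ -0.38.
|E| < 1: demand is inelastic over this range.

-0.38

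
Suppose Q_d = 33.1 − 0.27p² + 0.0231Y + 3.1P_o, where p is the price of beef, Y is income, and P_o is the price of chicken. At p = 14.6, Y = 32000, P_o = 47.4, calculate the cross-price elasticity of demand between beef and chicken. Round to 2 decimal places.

0.17

Substituting, Q_d = 33.1 − 0.27(14.6)² + 0.0231(32000) + 3.1(47.4) = 33.1 − 57.5532 + 739.2 + 146.94 = 861.6868.
∂Q_d/∂P_o = +3.1, so E_xy = 3.1·(47.4/861.6868) ≈ 0.17.
E_xy > 0: the goods are substitutes.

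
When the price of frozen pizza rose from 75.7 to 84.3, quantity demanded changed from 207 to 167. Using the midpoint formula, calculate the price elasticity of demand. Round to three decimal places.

%ΔQ = (167 − 207)/[(207 + 167)/2] = -40/187 ≈ -0.2139.
%Δp = (84.3 − 75.7)/[(75.7 + 84.3)/2] = 8.6/80 ≈ 0.1075.
Arc elasticity E = %ΔQ/%Δp ≈ -0.2139/0.1075 ≈ -1.990.
|E| > 1: demand is elastic over this range.

-1.990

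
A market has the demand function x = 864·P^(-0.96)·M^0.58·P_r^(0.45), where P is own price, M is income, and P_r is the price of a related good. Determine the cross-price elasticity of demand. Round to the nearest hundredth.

For a Cobb–Douglas (constant-elasticity) form x = A·P_r^α·…, the elasticity with respect to P_r equals the exponent α at every point.
Here the exponent on P_r is 0.45, so the cross-price elasticity of demand is 0.45.

0.45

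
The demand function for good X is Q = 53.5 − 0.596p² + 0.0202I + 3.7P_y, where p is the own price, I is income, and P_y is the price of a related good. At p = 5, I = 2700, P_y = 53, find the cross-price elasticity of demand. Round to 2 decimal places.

Q = 53.5 − 0.596(5)² + 0.0202(2700) + 3.7(53) = 53.5 − 14.9 + 54.54 + 196.1 = 289.24.
∂Q/∂P_y = +3.7, so E_xy = 3.7·(53/289.24) ≈ 0.68.
E_xy > 0: the goods are substitutes.

0.68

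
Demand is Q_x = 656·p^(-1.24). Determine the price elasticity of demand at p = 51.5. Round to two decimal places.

-1.24

For a Cobb–Douglas (constant-elasticity) form Q_x = A·p^α·…, the elasticity with respect to p equals the exponent α at every point.
Here the exponent on p is -1.24, so the price elasticity of demand is -1.24.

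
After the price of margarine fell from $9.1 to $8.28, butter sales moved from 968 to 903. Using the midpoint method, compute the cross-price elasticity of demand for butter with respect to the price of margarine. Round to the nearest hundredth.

0.74

%ΔQ_x = (903 − 968)/[(968+903)/2] = -65/935.5 ≈ -0.0695.
%ΔP_y = (8.28 − 9.1)/[(9.1+8.28)/2] ≈ -0.0944.
E_xy = -0.0695/-0.0944 ≈ 0.74.
E_xy > 0, so butter and margarine are substitutes.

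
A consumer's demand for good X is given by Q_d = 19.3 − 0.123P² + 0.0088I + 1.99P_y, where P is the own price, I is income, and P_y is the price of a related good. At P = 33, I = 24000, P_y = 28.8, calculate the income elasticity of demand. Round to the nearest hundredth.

1.37

Evaluating quantity at (P, I, P_y) gives Q_d = 19.3 − 0.123(33)² + 0.0088(24000) + 1.99(28.8) = 19.3 − 133.947 + 211.2 + 57.312 = 153.865.
∂Q_d/∂I = +0.0088, so E_I = 0.0088·(24000/153.865) ≈ 1.37.
E_I > 1: normal good (luxury).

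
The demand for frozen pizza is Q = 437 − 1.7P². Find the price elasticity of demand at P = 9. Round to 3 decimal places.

-0.920

At P = 9, Q = 299.3.
dQ/dP = −2·1.7·P = −30.6.
Point elasticity E = (dQ/dP)·(P/Q) = -30.6 × 9/299.3 ≈ -0.920.
|E| < 1, so demand is inelastic at this price.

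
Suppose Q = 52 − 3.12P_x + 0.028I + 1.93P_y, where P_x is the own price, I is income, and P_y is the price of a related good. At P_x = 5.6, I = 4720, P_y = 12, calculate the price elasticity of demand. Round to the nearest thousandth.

-0.092

At the given point, Q = 52 − 3.12(5.6) + 0.028(4720) + 1.93(12) = 52 − 17.472 + 132.16 + 23.16 = 189.848.
∂Q/∂P_x = −3.12, so E_p = (−3.12)·(5.6/189.848) ≈ -0.092.
|E_p| < 1: demand is inelastic.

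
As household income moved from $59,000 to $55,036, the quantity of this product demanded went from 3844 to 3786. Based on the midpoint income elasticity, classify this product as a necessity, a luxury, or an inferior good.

%ΔQ = (3786 − 3844)/[(3844+3786)/2] = -58/3815 ≈ -0.0152.
%ΔI = (55,036 − 59,000)/[(59,000+55,036)/2] = -3964/57018 ≈ -0.0695.
E_I = %ΔQ/%ΔI ≈ 0.219.
E_I ∈ (0,1): normal good (necessity).

necessity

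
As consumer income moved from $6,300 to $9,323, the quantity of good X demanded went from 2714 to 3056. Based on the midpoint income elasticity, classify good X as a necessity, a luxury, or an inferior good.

%ΔQ = (3056 − 2714)/[(2714+3056)/2] = 342/2885 ≈ 0.1185.
%ΔM = (9,323 − 6,300)/[(6,300+9,323)/2] = 3023/7811.5 ≈ 0.3870.
E_I = %ΔQ/%ΔM ≈ 0.306.
E_I ∈ (0,1): normal good (necessity).

necessity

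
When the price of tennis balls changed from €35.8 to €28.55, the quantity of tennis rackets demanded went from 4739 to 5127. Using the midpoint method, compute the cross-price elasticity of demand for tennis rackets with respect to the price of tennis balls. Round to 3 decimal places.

-0.349

%ΔQ_x = (5127 − 4739)/[(4739+5127)/2] = 388/4933 ≈ 0.0787.
%ΔP_y = (28.55 − 35.8)/[(35.8+28.55)/2] ≈ -0.2253.
E_xy = 0.0787/-0.2253 ≈ -0.349.
E_xy < 0, so tennis rackets and tennis balls are complements.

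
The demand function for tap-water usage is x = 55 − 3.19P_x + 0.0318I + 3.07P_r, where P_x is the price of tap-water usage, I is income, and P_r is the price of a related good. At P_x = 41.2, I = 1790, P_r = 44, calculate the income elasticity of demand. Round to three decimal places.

x = 55 − 3.19(41.2) + 0.0318(1790) + 3.07(44) = 55 − 131.428 + 56.922 + 135.08 = 115.574.
∂x/∂I = +0.0318, so E_I = 0.0318·(1790/115.574) ≈ 0.493.
E_I ∈ (0,1): normal good (necessity).

0.493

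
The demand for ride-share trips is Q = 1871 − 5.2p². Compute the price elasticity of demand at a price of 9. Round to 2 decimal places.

At p = 9, Q = 1449.8.
dQ/dp = −2·5.2·p = −93.6.
Point elasticity E = (dQ/dp)·(p/Q) = -93.6 × 9/1449.8 ≈ -0.58.
|E| < 1, so demand is inelastic at this price.

-0.58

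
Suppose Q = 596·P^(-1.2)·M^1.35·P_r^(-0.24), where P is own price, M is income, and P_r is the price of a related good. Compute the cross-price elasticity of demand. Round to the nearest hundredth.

For a Cobb–Douglas (constant-elasticity) form Q = A·P_r^α·…, the elasticity with respect to P_r equals the exponent α at every point.
Here the exponent on P_r is -0.24, so the cross-price elasticity of demand is -0.24.

-0.24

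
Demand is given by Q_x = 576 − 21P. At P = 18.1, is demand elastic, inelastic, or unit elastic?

elastic

At P = 18.1, Q_x = 195.9.
dQ_x/dP = −21.
Point elasticity E = (dQ_x/dP)·(P/Q_x) = -21 × 18.1/195.9 ≈ -1.940.
|E| ≈ 1.940 > 1, so demand is elastic.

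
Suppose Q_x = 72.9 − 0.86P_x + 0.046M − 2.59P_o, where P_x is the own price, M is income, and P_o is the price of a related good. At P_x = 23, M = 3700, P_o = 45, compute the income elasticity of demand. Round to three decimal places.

Substituting, Q_x = 72.9 − 0.86(23) + 0.046(3700) − 2.59(45) = 72.9 − 19.78 + 170.2 − 116.55 = 106.77.
∂Q_x/∂M = +0.046, so E_I = 0.046·(3700/106.77) ≈ 1.594.
E_I > 1: normal good (luxury).

1.594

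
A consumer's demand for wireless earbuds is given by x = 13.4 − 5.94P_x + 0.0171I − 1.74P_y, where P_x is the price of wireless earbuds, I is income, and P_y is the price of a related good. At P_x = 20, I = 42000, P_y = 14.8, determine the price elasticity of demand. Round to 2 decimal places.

First evaluate x: 13.4 − 5.94(20) + 0.0171(42000) − 1.74(14.8) = 13.4 − 118.8 + 718.2 − 25.752 = 587.048.
∂x/∂P_x = −5.94, so E_p = (−5.94)·(20/587.048) ≈ -0.20.
|E_p| < 1: demand is inelastic.

-0.20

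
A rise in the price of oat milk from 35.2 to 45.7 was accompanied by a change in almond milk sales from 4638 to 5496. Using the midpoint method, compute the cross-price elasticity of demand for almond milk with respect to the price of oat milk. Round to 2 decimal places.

%ΔQ_x = (5496 − 4638)/[(4638+5496)/2] = 858/5067 ≈ 0.1693.
%ΔP_y = (45.7 − 35.2)/[(35.2+45.7)/2] ≈ 0.2596.
E_xy = 0.1693/0.2596 ≈ 0.65.
E_xy > 0, so almond milk and oat milk are substitutes.

0.65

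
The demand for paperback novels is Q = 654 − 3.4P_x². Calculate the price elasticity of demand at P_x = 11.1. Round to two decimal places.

-3.56

At P_x = 11.1, Q = 235.086.
dQ/dP_x = −2·3.4·P_x = −75.48.
Point elasticity E = (dQ/dP_x)·(P_x/Q) = -75.48 × 11.1/235.086 ≈ -3.56.
|E| > 1, so demand is elastic at this price.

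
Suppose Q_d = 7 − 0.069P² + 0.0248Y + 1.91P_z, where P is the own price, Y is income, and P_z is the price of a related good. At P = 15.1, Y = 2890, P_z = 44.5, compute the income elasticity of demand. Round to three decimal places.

0.484

Substituting, Q_d = 7 − 0.069(15.1)² + 0.0248(2890) + 1.91(44.5) = 7 − 15.7327 + 71.672 + 84.995 = 147.9343.
∂Q_d/∂Y = +0.0248, so E_I = 0.0248·(2890/147.9343) ≈ 0.484.
E_I ∈ (0,1): normal good (necessity).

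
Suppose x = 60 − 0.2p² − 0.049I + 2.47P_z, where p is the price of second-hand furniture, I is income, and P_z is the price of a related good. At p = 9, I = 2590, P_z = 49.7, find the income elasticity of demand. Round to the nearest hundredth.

-3.20

Substituting, x = 60 − 0.2(9)² − 0.049(2590) + 2.47(49.7) = 60 − 16.2 − 126.91 + 122.759 = 39.649.
∂x/∂I = −0.049, so E_I = -0.049·(2590/39.649) ≈ -3.20.
E_I < 0: inferior good.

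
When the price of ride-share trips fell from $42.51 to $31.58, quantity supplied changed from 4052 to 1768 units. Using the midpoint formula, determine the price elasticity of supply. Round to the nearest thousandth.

2.660

%Δq = (1768 − 4052)/[(4052 + 1768)/2] = -2284/2910 ≈ -0.7849.
%ΔP = (31.58 − 42.51)/[(42.51 + 31.58)/2] = -10.93/37.045 ≈ -0.2950.
Arc elasticity E = %Δq/%ΔP ≈ -0.7849/-0.2950 ≈ 2.660.
|E| > 1: supply is elastic over this range.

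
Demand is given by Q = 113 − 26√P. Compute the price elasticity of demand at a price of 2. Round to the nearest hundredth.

-0.24

At P = 2, Q = 76.2304.
dQ/dP = −26/(2√P) = −26/(2·1.4142).
Point elasticity E = (dQ/dP)·(P/Q) = -9.1924 × 2/76.2304 ≈ -0.24.
|E| < 1, so demand is inelastic at this price.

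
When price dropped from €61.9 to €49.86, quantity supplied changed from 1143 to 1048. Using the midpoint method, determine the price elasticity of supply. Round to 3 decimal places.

0.402

%ΔQ = (1048 − 1143)/[(1143 + 1048)/2] = -95/1095.5 ≈ -0.0867.
%Δp = (49.86 − 61.9)/[(61.9 + 49.86)/2] = -12.04/55.88 ≈ -0.2155.
Arc elasticity E = %ΔQ/%Δp ≈ -0.0867/-0.2155 ≈ 0.402.
|E| < 1: supply is inelastic over this range.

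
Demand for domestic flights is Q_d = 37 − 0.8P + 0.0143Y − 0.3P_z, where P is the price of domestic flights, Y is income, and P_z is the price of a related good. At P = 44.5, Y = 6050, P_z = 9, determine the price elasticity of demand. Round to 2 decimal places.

Q_d = 37 − 0.8(44.5) + 0.0143(6050) − 0.3(9) = 37 − 35.6 + 86.515 − 2.7 = 85.215.
∂Q_d/∂P = −0.8, so E_p = (−0.8)·(44.5/85.215) ≈ -0.42.
|E_p| < 1: demand is inelastic.

-0.42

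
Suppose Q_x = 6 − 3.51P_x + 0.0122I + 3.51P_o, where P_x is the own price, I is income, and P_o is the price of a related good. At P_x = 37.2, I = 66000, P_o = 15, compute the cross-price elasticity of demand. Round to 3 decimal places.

0.072

Evaluating quantity at (P_x, I, P_o) gives Q_x = 6 − 3.51(37.2) + 0.0122(66000) + 3.51(15) = 6 − 130.572 + 805.2 + 52.65 = 733.278.
∂Q_x/∂P_o = +3.51, so E_xy = 3.51·(15/733.278) ≈ 0.072.
E_xy > 0: the goods are substitutes.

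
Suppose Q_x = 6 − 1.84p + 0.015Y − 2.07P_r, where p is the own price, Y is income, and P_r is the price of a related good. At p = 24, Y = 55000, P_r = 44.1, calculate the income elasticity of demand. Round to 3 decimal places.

1.186

Substituting, Q_x = 6 − 1.84(24) + 0.015(55000) − 2.07(44.1) = 6 − 44.16 + 825 − 91.287 = 695.553.
∂Q_x/∂Y = +0.015, so E_I = 0.015·(55000/695.553) ≈ 1.186.
E_I > 1: normal good (luxury).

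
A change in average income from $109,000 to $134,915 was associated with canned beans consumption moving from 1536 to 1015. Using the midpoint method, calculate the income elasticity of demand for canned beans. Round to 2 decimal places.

-1.92

%ΔQ = (1015 − 1536)/[(1536+1015)/2] = -521/1275.5 ≈ -0.4085.
%ΔI = (134,915 − 109,000)/[(109,000+134,915)/2] = 25915/121957.5 ≈ 0.2125.
E_I = %ΔQ/%ΔI ≈ -1.92.
E_I < 0: inferior good.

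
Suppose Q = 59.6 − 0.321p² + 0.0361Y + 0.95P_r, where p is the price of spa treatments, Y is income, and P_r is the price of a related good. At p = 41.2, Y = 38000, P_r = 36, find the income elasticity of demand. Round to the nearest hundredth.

First evaluate Q: 59.6 − 0.321(41.2)² + 0.0361(38000) + 0.95(36) = 59.6 − 544.8782 + 1371.8 + 34.2 = 920.7218.
∂Q/∂Y = +0.0361, so E_I = 0.0361·(38000/920.7218) ≈ 1.49.
E_I > 1: normal good (luxury).

1.49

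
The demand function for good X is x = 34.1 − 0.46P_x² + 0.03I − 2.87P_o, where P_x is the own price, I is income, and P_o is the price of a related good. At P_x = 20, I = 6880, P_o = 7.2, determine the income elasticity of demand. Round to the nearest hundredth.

5.76

Substituting, x = 34.1 − 0.46(20)² + 0.03(6880) − 2.87(7.2) = 34.1 − 184 + 206.4 − 20.664 = 35.836.
∂x/∂I = +0.03, so E_I = 0.03·(6880/35.836) ≈ 5.76.
E_I > 1: normal good (luxury).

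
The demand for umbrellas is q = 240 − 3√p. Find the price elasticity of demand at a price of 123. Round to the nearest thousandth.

-0.080

At p = 123, q = 206.7284.
dq/dp = −3/(2√p) = −3/(2·11.0905).
Point elasticity E = (dq/dp)·(p/q) = -0.1353 × 123/206.7284 ≈ -0.080.
|E| < 1, so demand is inelastic at this price.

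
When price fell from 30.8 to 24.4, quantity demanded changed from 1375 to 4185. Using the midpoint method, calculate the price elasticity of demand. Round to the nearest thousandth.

-4.359

%ΔQ = (4185 − 1375)/[(1375 + 4185)/2] = 2810/2780 ≈ 1.0108.
%Δp = (24.4 − 30.8)/[(30.8 + 24.4)/2] = -6.4/27.6 ≈ -0.2319.
Arc elasticity E = %ΔQ/%Δp ≈ 1.0108/-0.2319 ≈ -4.359.
|E| > 1: demand is elastic over this range.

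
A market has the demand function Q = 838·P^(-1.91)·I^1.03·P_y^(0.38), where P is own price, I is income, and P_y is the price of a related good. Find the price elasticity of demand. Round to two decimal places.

For a Cobb–Douglas (constant-elasticity) form Q = A·P^α·…, the elasticity with respect to P equals the exponent α at every point.
Here the exponent on P is -1.91, so the price elasticity of demand is -1.91.

-1.91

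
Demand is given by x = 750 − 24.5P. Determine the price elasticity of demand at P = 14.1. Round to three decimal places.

-0.854

At P = 14.1, x = 404.55.
dx/dP = −24.5.
Point elasticity E = (dx/dP)·(P/x) = -24.5 × 14.1/404.55 ≈ -0.854.
|E| < 1, so demand is inelastic at this price.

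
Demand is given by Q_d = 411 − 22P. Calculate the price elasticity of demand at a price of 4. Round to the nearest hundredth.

-0.27

At P = 4, Q_d = 323.
dQ_d/dP = −22.
Point elasticity E = (dQ_d/dP)·(P/Q_d) = -22 × 4/323 ≈ -0.27.
|E| < 1, so demand is inelastic at this price.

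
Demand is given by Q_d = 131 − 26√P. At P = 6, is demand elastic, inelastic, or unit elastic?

inelastic

At P = 6, Q_d = 67.3133.
dQ_d/dP = −26/(2√P) = −26/(2·2.4495).
Point elasticity E = (dQ_d/dP)·(P/Q_d) = -5.3072 × 6/67.3133 ≈ -0.473.
|E| ≈ 0.473 < 1, so demand is inelastic.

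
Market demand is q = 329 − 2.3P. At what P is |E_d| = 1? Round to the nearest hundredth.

71.52

For linear demand q = a − bP, E = −bP/(a − bP). |E| = 1 ⇒ bP = a − bP ⇒ P = a/(2b).
P = 329/(2·2.3) ≈ 71.52.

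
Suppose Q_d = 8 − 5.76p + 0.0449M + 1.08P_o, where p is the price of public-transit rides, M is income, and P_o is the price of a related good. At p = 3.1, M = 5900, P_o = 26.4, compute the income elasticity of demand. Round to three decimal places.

At the given point, Q_d = 8 − 5.76(3.1) + 0.0449(5900) + 1.08(26.4) = 8 − 17.856 + 264.91 + 28.512 = 283.566.
∂Q_d/∂M = +0.0449, so E_I = 0.0449·(5900/283.566) ≈ 0.934.
E_I ∈ (0,1): normal good (necessity).

0.934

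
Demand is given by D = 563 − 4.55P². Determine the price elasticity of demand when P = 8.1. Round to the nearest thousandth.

At P = 8.1, D = 264.4745.
dD/dP = −2·4.55·P = −73.71.
Point elasticity E = (dD/dP)·(P/D) = -73.71 × 8.1/264.4745 ≈ -2.257.
|E| > 1, so demand is elastic at this price.

-2.257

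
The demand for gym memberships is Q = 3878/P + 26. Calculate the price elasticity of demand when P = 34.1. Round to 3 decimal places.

At P = 34.1, Q = 139.7243.
dQ/dP = −3878/P² = −3.335.
Point elasticity E = (dQ/dP)·(P/Q) = -3.335 × 34.1/139.7243 ≈ -0.814.
|E| < 1, so demand is inelastic at this price.

-0.814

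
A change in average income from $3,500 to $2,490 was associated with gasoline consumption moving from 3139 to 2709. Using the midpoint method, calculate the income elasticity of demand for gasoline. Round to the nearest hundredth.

0.44

%ΔQ = (2709 − 3139)/[(3139+2709)/2] = -430/2924 ≈ -0.1471.
%ΔI = (2,490 − 3,500)/[(3,500+2,490)/2] = -1010/2995 ≈ -0.3372.
E_I = %ΔQ/%ΔI ≈ 0.44.
E_I ∈ (0,1): normal good (necessity).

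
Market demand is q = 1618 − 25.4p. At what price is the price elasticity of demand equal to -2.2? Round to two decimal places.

Set −bp/(a − bp) = −2.2 ⇒ bp = 2.2(a − bp) ⇒ bp(1+2.2) = 2.2·a.
p = 2.2·1618/(25.4·3.2) ≈ 43.79.

43.79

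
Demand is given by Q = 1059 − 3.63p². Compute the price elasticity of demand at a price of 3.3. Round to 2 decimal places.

At p = 3.3, Q = 1019.4693.
dQ/dp = −2·3.63·p = −23.958.
Point elasticity E = (dQ/dp)·(p/Q) = -23.958 × 3.3/1019.4693 ≈ -0.08.
|E| < 1, so demand is inelastic at this price.

-0.08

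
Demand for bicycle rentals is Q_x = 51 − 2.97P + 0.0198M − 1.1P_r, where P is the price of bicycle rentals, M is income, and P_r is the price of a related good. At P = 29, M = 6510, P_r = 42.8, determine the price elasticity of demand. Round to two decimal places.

At the given point, Q_x = 51 − 2.97(29) + 0.0198(6510) − 1.1(42.8) = 51 − 86.13 + 128.898 − 47.08 = 46.688.
∂Q_x/∂P = −2.97, so E_p = (−2.97)·(29/46.688) ≈ -1.84.
|E_p| > 1: demand is elastic.

-1.84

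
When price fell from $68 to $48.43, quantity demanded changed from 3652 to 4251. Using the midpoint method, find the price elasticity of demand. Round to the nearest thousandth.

%Δq = (4251 − 3652)/[(3652 + 4251)/2] = 599/3951.5 ≈ 0.1516.
%ΔP = (48.43 − 68)/[(68 + 48.43)/2] = -19.57/58.215 ≈ -0.3362.
Arc elasticity E = %Δq/%ΔP ≈ 0.1516/-0.3362 ≈ -0.451.
|E| < 1: demand is inelastic over this range.

-0.451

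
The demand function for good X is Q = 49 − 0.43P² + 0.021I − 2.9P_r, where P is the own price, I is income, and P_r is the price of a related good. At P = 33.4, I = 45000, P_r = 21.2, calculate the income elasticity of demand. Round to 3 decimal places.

Evaluating quantity at (P, I, P_r) gives Q = 49 − 0.43(33.4)² + 0.021(45000) − 2.9(21.2) = 49 − 479.6908 + 945 − 61.48 = 452.8292.
∂Q/∂I = +0.021, so E_I = 0.021·(45000/452.8292) ≈ 2.087.
E_I > 1: normal good (luxury).

2.087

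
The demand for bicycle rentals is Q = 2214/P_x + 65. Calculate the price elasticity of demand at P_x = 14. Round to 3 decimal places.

-0.709

At P_x = 14, Q = 223.1429.
dQ/dP_x = −2214/P_x² = −11.2959.
Point elasticity E = (dQ/dP_x)·(P_x/Q) = -11.2959 × 14/223.1429 ≈ -0.709.
|E| < 1, so demand is inelastic at this price.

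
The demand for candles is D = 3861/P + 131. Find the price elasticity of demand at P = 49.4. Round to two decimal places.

At P = 49.4, D = 209.1579.
dD/dP = −3861/P² = −1.5821.
Point elasticity E = (dD/dP)·(P/D) = -1.5821 × 49.4/209.1579 ≈ -0.37.
|E| < 1, so demand is inelastic at this price.

-0.37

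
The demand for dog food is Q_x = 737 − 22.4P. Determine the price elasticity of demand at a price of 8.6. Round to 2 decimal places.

-0.35

At P = 8.6, Q_x = 544.36.
dQ_x/dP = −22.4.
Point elasticity E = (dQ_x/dP)·(P/Q_x) = -22.4 × 8.6/544.36 ≈ -0.35.
|E| < 1, so demand is inelastic at this price.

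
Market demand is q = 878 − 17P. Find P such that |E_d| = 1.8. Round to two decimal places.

33.20

Set −bP/(a − bP) = −1.8 ⇒ bP = 1.8(a − bP) ⇒ bP(1+1.8) = 1.8·a.
P = 1.8·878/(17·2.8) ≈ 33.20.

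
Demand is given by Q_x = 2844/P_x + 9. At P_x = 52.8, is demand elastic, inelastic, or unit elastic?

At P_x = 52.8, Q_x = 62.8636.
dQ_x/dP_x = −2844/P_x² = −1.0201.
Point elasticity E = (dQ_x/dP_x)·(P_x/Q_x) = -1.0201 × 52.8/62.8636 ≈ -0.857.
|E| ≈ 0.857 < 1, so demand is inelastic.

inelastic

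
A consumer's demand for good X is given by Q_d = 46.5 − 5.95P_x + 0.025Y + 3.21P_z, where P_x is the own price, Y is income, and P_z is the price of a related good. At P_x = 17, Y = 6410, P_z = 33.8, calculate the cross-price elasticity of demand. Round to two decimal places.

0.51

Q_d = 46.5 − 5.95(17) + 0.025(6410) + 3.21(33.8) = 46.5 − 101.15 + 160.25 + 108.498 = 214.098.
∂Q_d/∂P_z = +3.21, so E_xy = 3.21·(33.8/214.098) ≈ 0.51.
E_xy > 0: the goods are substitutes.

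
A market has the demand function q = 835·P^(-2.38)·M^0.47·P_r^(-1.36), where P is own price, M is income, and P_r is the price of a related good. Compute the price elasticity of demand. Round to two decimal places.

-2.38

For a Cobb–Douglas (constant-elasticity) form q = A·P^α·…, the elasticity with respect to P equals the exponent α at every point.
Here the exponent on P is -2.38, so the price elasticity of demand is -2.38.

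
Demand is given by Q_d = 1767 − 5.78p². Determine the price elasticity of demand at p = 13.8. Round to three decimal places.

At p = 13.8, Q_d = 666.2568.
dQ_d/dp = −2·5.78·p = −159.528.
Point elasticity E = (dQ_d/dp)·(p/Q_d) = -159.528 × 13.8/666.2568 ≈ -3.304.
|E| > 1, so demand is elastic at this price.

-3.304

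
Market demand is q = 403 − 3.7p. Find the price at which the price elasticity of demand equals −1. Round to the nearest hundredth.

54.46

For linear demand q = a − bp, E = −bp/(a − bp). |E| = 1 ⇒ bp = a − bp ⇒ p = a/(2b).
p = 403/(2·3.7) ≈ 54.46.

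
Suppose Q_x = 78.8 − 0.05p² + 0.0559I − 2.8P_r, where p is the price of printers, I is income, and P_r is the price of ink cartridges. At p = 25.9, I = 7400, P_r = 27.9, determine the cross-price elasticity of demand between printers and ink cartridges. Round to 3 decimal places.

-0.205

Substituting, Q_x = 78.8 − 0.05(25.9)² + 0.0559(7400) − 2.8(27.9) = 78.8 − 33.5405 + 413.66 − 78.12 = 380.7995.
∂Q_x/∂P_r = −2.8, so E_xy = -2.8·(27.9/380.7995) ≈ -0.205.
E_xy < 0: the goods are complements.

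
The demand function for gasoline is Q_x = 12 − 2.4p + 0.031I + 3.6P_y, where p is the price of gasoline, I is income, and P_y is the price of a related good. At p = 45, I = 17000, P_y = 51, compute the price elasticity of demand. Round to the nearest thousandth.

-0.176

Q_x = 12 − 2.4(45) + 0.031(17000) + 3.6(51) = 12 − 108 + 527 + 183.6 = 614.6.
∂Q_x/∂p = −2.4, so E_p = (−2.4)·(45/614.6) ≈ -0.176.
|E_p| < 1: demand is inelastic.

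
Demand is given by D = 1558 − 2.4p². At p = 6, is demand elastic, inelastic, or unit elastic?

inelastic

At p = 6, D = 1471.6.
dD/dp = −2·2.4·p = −28.8.
Point elasticity E = (dD/dp)·(p/D) = -28.8 × 6/1471.6 ≈ -0.117.
|E| ≈ 0.117 < 1, so demand is inelastic.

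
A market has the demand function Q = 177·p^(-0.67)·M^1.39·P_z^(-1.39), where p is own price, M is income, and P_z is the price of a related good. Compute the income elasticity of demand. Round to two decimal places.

For a Cobb–Douglas (constant-elasticity) form Q = A·M^α·…, the elasticity with respect to M equals the exponent α at every point.
Here the exponent on M is 1.39, so the income elasticity of demand is 1.39.

1.39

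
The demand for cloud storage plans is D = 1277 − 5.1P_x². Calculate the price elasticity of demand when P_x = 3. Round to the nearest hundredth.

-0.07

At P_x = 3, D = 1231.1.
dD/dP_x = −2·5.1·P_x = −30.6.
Point elasticity E = (dD/dP_x)·(P_x/D) = -30.6 × 3/1231.1 ≈ -0.07.
|E| < 1, so demand is inelastic at this price.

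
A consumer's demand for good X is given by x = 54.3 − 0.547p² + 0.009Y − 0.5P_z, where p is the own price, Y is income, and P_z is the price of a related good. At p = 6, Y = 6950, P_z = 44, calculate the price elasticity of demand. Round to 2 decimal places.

-0.52

First evaluate x: 54.3 − 0.547(6)² + 0.009(6950) − 0.5(44) = 54.3 − 19.692 + 62.55 − 22 = 75.158.
∂x/∂p = −2·0.547·p = -6.564, so E_p = -6.564·(6/75.158) ≈ -0.52.
|E_p| < 1: demand is inelastic.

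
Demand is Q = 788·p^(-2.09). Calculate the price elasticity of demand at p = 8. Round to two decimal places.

-2.09

For a Cobb–Douglas (constant-elasticity) form Q = A·p^α·…, the elasticity with respect to p equals the exponent α at every point.
Here the exponent on p is -2.09, so the price elasticity of demand is -2.09.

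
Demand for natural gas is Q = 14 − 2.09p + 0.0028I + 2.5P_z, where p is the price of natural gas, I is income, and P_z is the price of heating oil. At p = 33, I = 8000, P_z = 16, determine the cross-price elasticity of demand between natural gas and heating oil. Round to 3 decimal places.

5.384

Substituting, Q = 14 − 2.09(33) + 0.0028(8000) + 2.5(16) = 14 − 68.97 + 22.4 + 40 = 7.43.
∂Q/∂P_z = +2.5, so E_xy = 2.5·(16/7.43) ≈ 5.384.
E_xy > 0: the goods are substitutes.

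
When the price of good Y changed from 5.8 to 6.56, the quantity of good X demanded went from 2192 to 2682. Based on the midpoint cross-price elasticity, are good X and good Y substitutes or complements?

%ΔQ_x = (2682 − 2192)/[(2192+2682)/2] = 490/2437 ≈ 0.2011.
%ΔP_y = (6.56 − 5.8)/[(5.8+6.56)/2] ≈ 0.1230.
E_xy = 0.2011/0.1230 ≈ 1.635.
E_xy > 0, so the goods are substitutes.

substitutes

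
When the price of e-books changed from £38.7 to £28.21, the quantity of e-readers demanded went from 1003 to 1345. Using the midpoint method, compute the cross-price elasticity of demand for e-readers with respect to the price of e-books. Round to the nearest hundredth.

%ΔQ_x = (1345 − 1003)/[(1003+1345)/2] = 342/1174 ≈ 0.2913.
%ΔP_y = (28.21 − 38.7)/[(38.7+28.21)/2] ≈ -0.3136.
E_xy = 0.2913/-0.3136 ≈ -0.93.
E_xy < 0, so e-readers and e-books are complements.

-0.93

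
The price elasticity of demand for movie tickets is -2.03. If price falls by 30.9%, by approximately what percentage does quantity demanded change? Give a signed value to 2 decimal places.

%ΔQ ≈ E × %ΔP = (-2.03) × (-30.9%) ≈ 62.73%.

62.73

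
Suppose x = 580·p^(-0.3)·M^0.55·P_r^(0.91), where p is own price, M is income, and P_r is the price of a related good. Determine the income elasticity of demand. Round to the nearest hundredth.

0.55

For a Cobb–Douglas (constant-elasticity) form x = A·M^α·…, the elasticity with respect to M equals the exponent α at every point.
Here the exponent on M is 0.55, so the income elasticity of demand is 0.55.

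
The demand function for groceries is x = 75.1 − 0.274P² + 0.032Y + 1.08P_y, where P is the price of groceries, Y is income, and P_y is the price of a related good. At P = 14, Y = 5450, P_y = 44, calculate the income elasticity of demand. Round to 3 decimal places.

0.717

First evaluate x: 75.1 − 0.274(14)² + 0.032(5450) + 1.08(44) = 75.1 − 53.704 + 174.4 + 47.52 = 243.316.
∂x/∂Y = +0.032, so E_I = 0.032·(5450/243.316) ≈ 0.717.
E_I ∈ (0,1): normal good (necessity).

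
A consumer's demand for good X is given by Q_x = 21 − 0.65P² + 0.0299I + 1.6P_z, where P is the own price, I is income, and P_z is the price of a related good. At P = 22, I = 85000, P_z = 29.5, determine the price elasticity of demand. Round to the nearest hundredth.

Evaluating quantity at (P, I, P_z) gives Q_x = 21 − 0.65(22)² + 0.0299(85000) + 1.6(29.5) = 21 − 314.6 + 2541.5 + 47.2 = 2295.1.
∂Q_x/∂P = −2·0.65·P = -28.6, so E_p = -28.6·(22/2295.1) ≈ -0.27.
|E_p| < 1: demand is inelastic.

-0.27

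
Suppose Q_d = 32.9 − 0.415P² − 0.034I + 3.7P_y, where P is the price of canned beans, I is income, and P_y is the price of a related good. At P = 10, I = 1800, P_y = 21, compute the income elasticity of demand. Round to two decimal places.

Q_d = 32.9 − 0.415(10)² − 0.034(1800) + 3.7(21) = 32.9 − 41.5 − 61.2 + 77.7 = 7.9.
∂Q_d/∂I = −0.034, so E_I = -0.034·(1800/7.9) ≈ -7.75.
E_I < 0: inferior good.

-7.75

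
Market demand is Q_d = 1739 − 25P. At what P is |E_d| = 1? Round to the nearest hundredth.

For linear demand Q_d = a − bP, E = −bP/(a − bP). |E| = 1 ⇒ bP = a − bP ⇒ P = a/(2b).
P = 1739/(2·25) = 34.78.

34.78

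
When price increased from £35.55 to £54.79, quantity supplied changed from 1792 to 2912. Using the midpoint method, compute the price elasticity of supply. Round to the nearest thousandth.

1.118

%Δq = (2912 − 1792)/[(1792 + 2912)/2] = 1120/2352 ≈ 0.4762.
%Δp = (54.79 − 35.55)/[(35.55 + 54.79)/2] = 19.24/45.17 ≈ 0.4259.
Arc elasticity E = %Δq/%Δp ≈ 0.4762/0.4259 ≈ 1.118.
|E| > 1: supply is elastic over this range.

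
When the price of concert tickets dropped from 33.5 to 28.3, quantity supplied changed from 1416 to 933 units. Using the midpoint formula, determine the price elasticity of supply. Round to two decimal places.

%ΔQ = (933 − 1416)/[(1416 + 933)/2] = -483/1174.5 ≈ -0.4112.
%ΔP = (28.3 − 33.5)/[(33.5 + 28.3)/2] = -5.2/30.9 ≈ -0.1683.
Arc elasticity E = %ΔQ/%ΔP ≈ -0.4112/-0.1683 ≈ 2.44.
|E| > 1: supply is elastic over this range.

2.44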